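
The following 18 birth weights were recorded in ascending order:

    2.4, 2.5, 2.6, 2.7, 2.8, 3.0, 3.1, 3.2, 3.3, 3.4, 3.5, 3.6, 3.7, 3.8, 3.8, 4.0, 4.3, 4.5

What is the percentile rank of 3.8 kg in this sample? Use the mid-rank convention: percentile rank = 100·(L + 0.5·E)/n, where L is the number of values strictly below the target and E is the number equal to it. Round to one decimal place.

77.8

Count below 3.8: L = 13; count equal: E = 2; n = 18.
Percentile rank = 100·(13 + 0.5·2)/18 = 100·14/18 = 77.78.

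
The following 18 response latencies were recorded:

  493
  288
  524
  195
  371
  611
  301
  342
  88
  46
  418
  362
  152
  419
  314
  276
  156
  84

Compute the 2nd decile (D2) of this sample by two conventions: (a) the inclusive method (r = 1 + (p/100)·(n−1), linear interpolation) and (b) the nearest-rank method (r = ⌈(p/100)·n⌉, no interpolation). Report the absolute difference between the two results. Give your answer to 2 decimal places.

1.60

Sorted: 46, 84, 88, 152, 156, 195, 276, 288, 301, 314, 342, 362, 371, 418, 419, 493, 524, 611.
n = 18.
(a) r = 4.4; between ranks 4 (152) and 5 (156): 153.6.
(b) the nearest-rank method: rank 4 → 152.
|153.6 − 152| = 1.6.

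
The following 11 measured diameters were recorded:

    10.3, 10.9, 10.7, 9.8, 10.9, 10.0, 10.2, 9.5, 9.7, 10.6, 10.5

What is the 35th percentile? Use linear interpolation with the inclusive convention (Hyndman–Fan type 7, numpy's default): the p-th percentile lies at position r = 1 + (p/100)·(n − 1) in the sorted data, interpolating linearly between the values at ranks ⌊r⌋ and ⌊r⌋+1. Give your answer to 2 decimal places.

10.10

Sorted: 9.5, 9.7, 9.8, 10.0, 10.2, 10.3, 10.5, 10.6, 10.7, 10.9, 10.9.
n = 11.
r = 1 + (35/100)·(11 − 1) = 1 + 3.5 = 4.5.
Rank 4 is 10.0 and rank 5 is 10.2.
Interpolate: 10.0 + 0.5·(10.2 − 10.0) = 10.0 + 0.5·0.2 = 10.1.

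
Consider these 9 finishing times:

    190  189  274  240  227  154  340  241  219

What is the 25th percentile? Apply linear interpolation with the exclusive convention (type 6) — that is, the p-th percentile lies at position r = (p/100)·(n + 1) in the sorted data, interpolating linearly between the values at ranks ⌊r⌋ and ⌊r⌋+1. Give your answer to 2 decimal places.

Sorted: 154, 189, 190, 219, 227, 240, 241, 274, 340.
n = 9.
r = (25/100)·(9 + 1) = 2.5.
Rank 2 is 189 and rank 3 is 190.
Interpolate: 189 + 0.5·(190 − 189) = 189 + 0.5·1 = 189.5.

189.50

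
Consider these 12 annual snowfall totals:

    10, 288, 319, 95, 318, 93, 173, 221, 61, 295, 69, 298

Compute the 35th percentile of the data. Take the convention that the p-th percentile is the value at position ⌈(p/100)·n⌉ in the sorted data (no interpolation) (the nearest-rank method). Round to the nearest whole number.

Sorted: 10, 61, 69, 93, 95, 173, 221, 288, 295, 298, 318, 319.
n = 12.
Position = ⌈35/100 · 12⌉ = ⌈4.2⌉ = 5.
The value at rank 5 is 95.

95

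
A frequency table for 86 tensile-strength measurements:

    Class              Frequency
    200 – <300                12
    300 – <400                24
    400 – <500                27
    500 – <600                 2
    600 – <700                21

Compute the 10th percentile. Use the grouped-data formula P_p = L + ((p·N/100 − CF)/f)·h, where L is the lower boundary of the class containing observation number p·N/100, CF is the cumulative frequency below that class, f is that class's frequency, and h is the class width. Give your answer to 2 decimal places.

271.67

N = 86; target position k = 10/100 · 86 = 8.6.
Cumulative frequencies: 12, 36, 63, 65, 86.
Observation 8.6 falls in the class 200 – <300.
L = 200, CF = 0, f = 12, h = 100.
P10 = 200 + ((8.6 − 0)/12)·100 = 200 + 71.6667 = 271.667.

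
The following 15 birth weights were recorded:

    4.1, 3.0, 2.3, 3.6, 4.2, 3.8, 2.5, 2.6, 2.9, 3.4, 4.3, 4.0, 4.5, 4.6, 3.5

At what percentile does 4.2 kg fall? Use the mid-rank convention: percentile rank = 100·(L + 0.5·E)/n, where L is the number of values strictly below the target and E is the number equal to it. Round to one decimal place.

76.7

Sorted: 2.3, 2.5, 2.6, 2.9, 3.0, 3.4, 3.5, 3.6, 3.8, 4.0, 4.1, 4.2, 4.3, 4.5, 4.6.
Count below 4.2: L = 11; count equal: E = 1; n = 15.
Percentile rank = 100·(11 + 0.5·1)/15 = 100·11.5/15 = 76.67.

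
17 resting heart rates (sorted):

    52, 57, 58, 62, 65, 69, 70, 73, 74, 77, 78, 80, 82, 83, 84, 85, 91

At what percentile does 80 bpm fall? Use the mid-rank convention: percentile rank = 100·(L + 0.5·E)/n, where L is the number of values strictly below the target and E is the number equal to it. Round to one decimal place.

Count below 80: L = 11; count equal: E = 1; n = 17.
Percentile rank = 100·(11 + 0.5·1)/17 = 100·11.5/17 = 67.65.

67.6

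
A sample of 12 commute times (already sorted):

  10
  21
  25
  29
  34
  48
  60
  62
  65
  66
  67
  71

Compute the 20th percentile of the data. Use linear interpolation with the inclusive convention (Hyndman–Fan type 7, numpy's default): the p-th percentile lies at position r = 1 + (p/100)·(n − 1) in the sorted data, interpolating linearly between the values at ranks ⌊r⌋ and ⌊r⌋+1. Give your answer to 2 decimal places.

25.80

n = 12.
r = 1 + (20/100)·(12 − 1) = 1 + 2.2 = 3.2.
Rank 3 is 25 and rank 4 is 29.
Interpolate: 25 + 0.2·(29 − 25) = 25 + 0.2·4 = 25.8.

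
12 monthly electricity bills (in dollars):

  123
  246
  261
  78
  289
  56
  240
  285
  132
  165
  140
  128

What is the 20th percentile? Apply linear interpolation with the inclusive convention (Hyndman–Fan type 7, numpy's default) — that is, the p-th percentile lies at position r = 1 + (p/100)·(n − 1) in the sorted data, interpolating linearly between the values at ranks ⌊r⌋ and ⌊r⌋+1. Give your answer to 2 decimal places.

124.00

Sorted: 56, 78, 123, 128, 132, 140, 165, 240, 246, 261, 285, 289.
n = 12.
r = 1 + (20/100)·(12 − 1) = 1 + 2.2 = 3.2.
Rank 3 is 123 and rank 4 is 128.
Interpolate: 123 + 0.2·(128 − 123) = 123 + 0.2·5 = 124.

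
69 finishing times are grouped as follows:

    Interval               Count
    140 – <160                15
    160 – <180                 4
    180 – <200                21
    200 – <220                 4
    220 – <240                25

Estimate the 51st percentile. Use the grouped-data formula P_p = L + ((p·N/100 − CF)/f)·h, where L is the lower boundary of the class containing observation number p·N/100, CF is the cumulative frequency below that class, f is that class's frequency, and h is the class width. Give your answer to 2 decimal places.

195.42

N = 69; target position k = 51/100 · 69 = 35.19.
Cumulative frequencies: 15, 19, 40, 44, 69.
Observation 35.19 falls in the class 180 – <200.
L = 180, CF = 19, f = 21, h = 20.
P51 = 180 + ((35.19 − 19)/21)·20 = 180 + 15.419 = 195.419.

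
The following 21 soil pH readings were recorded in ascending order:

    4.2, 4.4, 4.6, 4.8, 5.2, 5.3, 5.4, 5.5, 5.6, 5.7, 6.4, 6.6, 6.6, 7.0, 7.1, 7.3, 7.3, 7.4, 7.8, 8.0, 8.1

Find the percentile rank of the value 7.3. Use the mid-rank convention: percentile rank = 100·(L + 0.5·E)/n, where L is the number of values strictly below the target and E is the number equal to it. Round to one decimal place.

76.2

Count below 7.3: L = 15; count equal: E = 2; n = 21.
Percentile rank = 100·(15 + 0.5·2)/21 = 100·16/21 = 76.19.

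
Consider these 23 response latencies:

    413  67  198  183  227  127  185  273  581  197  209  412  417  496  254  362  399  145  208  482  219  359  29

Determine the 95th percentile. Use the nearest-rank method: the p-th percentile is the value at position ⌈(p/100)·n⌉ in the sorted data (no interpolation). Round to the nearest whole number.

Sorted: 29, 67, 127, 145, 183, 185, 197, 198, 208, 209, 219, 227, 254, 273, 359, 362, 399, 412, 413, 417, 482, 496, 581.
n = 23.
Position = ⌈95/100 · 23⌉ = ⌈21.85⌉ = 22.
The value at rank 22 is 496.

496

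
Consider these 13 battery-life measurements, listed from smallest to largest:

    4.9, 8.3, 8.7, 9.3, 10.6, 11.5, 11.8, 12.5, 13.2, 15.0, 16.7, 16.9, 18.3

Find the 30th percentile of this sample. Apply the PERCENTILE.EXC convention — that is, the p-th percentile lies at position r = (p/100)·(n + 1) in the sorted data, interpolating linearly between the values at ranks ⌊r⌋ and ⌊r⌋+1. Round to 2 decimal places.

9.56

n = 13.
r = (30/100)·(13 + 1) = 4.2.
Rank 4 is 9.3 and rank 5 is 10.6.
Interpolate: 9.3 + 0.2·(10.6 − 9.3) = 9.3 + 0.2·1.3 = 9.56.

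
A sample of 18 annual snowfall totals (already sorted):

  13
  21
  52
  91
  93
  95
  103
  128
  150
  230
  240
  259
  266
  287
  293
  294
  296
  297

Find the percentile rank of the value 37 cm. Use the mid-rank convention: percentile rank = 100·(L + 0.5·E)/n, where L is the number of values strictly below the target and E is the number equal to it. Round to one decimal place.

11.1

Count below 37: L = 2; count equal: E = 0; n = 18.
Percentile rank = 100·(2 + 0.5·0)/18 = 100·2/18 = 11.11.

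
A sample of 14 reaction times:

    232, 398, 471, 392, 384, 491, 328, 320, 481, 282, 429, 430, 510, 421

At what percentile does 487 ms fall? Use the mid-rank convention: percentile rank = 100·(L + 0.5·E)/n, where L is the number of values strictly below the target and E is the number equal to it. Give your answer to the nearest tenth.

Sorted: 232, 282, 320, 328, 384, 392, 398, 421, 429, 430, 471, 481, 491, 510.
Count below 487: L = 12; count equal: E = 0; n = 14.
Percentile rank = 100·(12 + 0.5·0)/14 = 100·12/14 = 85.71.

85.7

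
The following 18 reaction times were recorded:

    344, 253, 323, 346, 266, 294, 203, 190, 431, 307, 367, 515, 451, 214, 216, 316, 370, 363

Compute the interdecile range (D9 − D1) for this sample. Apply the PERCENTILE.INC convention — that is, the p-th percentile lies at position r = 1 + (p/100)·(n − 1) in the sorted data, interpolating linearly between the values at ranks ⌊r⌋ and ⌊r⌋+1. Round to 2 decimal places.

226.30

Sorted: 190, 203, 214, 216, 253, 266, 294, 307, 316, 323, 344, 346, 363, 367, 370, 431, 451, 515.
n = 18.
P10: r = 2.7; ranks 2–3 are 203, 214; interpolating gives 210.7.
P90: r = 16.3; ranks 16–17 are 431, 451; interpolating gives 437.
Difference: 437 − 210.7 = 226.3.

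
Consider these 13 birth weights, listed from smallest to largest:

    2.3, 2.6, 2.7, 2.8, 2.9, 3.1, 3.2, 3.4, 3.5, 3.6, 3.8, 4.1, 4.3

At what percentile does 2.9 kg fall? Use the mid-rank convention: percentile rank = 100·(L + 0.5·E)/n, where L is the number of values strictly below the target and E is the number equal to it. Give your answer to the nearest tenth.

Count below 2.9: L = 4; count equal: E = 1; n = 13.
Percentile rank = 100·(4 + 0.5·1)/13 = 100·4.5/13 = 34.62.

34.6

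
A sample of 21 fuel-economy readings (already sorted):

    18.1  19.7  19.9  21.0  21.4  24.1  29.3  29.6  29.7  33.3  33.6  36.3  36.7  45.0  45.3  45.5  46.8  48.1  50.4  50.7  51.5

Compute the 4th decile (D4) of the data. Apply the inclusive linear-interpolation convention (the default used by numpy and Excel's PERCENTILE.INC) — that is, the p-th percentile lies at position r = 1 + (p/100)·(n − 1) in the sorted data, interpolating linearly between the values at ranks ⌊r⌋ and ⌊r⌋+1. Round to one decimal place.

n = 21.
r = 1 + (40/100)·(21 − 1) = 1 + 8 = 9.
r is an integer, so P40 is the value at rank 9: 29.7.

29.7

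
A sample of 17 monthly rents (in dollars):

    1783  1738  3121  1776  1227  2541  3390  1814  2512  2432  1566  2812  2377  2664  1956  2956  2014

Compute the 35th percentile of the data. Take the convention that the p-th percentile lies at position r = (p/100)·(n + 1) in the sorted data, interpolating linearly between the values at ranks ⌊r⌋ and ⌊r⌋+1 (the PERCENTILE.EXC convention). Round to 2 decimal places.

1856.60

Sorted: 1227, 1566, 1738, 1776, 1783, 1814, 1956, 2014, 2377, 2432, 2512, 2541, 2664, 2812, 2956, 3121, 3390.
n = 17.
r = (35/100)·(17 + 1) = 6.3.
Rank 6 is 1814 and rank 7 is 1956.
Interpolate: 1814 + 0.3·(1956 − 1814) = 1814 + 0.3·142 = 1856.6.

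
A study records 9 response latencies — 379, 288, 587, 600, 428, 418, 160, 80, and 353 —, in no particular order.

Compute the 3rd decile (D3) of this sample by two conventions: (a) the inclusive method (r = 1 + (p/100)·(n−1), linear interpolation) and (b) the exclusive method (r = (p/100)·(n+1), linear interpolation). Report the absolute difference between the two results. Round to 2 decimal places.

26.00

Sorted: 80, 160, 288, 353, 379, 418, 428, 587, 600.
n = 9.
(a) r = 3.4; between ranks 3 (288) and 4 (353): 314.
(b) r = 3 → value at rank 3 = 288.
|314 − 288| = 26.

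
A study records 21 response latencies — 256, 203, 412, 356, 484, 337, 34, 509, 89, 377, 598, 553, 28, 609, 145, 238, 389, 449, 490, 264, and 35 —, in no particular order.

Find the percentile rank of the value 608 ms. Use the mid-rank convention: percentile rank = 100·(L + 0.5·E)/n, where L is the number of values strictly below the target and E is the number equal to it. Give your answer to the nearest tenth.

95.2

Sorted: 28, 34, 35, 89, 145, 203, 238, 256, 264, 337, 356, 377, 389, 412, 449, 484, 490, 509, 553, 598, 609.
Count below 608: L = 20; count equal: E = 0; n = 21.
Percentile rank = 100·(20 + 0.5·0)/21 = 100·20/21 = 95.24.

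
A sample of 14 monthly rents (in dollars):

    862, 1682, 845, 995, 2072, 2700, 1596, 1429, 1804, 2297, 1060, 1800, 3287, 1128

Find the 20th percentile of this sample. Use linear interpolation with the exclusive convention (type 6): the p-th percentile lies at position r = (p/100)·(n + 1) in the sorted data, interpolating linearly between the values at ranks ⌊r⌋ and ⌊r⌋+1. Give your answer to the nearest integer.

995

Sorted: 845, 862, 995, 1060, 1128, 1429, 1596, 1682, 1800, 1804, 2072, 2297, 2700, 3287.
n = 14.
r = (20/100)·(14 + 1) = 3.
r is an integer, so P20 is the value at rank 3: 995.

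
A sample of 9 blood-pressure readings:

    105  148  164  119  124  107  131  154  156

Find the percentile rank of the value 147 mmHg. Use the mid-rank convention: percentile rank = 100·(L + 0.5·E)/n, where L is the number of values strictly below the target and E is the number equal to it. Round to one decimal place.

55.6

Sorted: 105, 107, 119, 124, 131, 148, 154, 156, 164.
Count below 147: L = 5; count equal: E = 0; n = 9.
Percentile rank = 100·(5 + 0.5·0)/9 = 100·5/9 = 55.56.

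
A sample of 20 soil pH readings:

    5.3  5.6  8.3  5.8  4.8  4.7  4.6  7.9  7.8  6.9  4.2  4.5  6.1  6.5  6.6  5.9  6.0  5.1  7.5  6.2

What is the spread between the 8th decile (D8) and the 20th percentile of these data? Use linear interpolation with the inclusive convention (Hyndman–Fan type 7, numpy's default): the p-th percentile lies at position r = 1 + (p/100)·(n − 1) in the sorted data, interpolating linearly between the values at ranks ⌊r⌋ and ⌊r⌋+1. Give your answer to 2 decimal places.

Sorted: 4.2, 4.5, 4.6, 4.7, 4.8, 5.1, 5.3, 5.6, 5.8, 5.9, 6.0, 6.1, 6.2, 6.5, 6.6, 6.9, 7.5, 7.8, 7.9, 8.3.
n = 20.
P20: r = 4.8; ranks 4–5 are 4.7, 4.8; interpolating gives 4.78.
P80: r = 16.2; ranks 16–17 are 6.9, 7.5; interpolating gives 7.02.
Difference: 7.02 − 4.78 = 2.24.

2.24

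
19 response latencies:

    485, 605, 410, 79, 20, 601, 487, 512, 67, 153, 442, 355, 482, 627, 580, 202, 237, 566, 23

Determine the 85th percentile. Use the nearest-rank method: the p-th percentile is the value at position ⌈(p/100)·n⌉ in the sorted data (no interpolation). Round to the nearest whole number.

Sorted: 20, 23, 67, 79, 153, 202, 237, 355, 410, 442, 482, 485, 487, 512, 566, 580, 601, 605, 627.
n = 19.
Position = ⌈85/100 · 19⌉ = ⌈16.15⌉ = 17.
The value at rank 17 is 601.

601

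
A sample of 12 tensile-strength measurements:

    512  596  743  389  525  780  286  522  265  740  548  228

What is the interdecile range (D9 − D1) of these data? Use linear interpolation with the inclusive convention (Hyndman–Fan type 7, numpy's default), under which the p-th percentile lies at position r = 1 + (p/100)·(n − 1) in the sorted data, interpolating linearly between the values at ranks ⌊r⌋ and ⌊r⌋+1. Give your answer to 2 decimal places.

475.60

Sorted: 228, 265, 286, 389, 512, 522, 525, 548, 596, 740, 743, 780.
n = 12.
P10: r = 2.1; ranks 2–3 are 265, 286; interpolating gives 267.1.
P90: r = 10.9; ranks 10–11 are 740, 743; interpolating gives 742.7.
Difference: 742.7 − 267.1 = 475.6.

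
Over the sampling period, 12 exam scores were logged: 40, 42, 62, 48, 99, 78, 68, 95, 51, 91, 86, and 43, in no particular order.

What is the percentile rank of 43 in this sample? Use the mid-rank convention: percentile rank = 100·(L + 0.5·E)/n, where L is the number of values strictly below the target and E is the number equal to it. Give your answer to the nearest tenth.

Sorted: 40, 42, 43, 48, 51, 62, 68, 78, 86, 91, 95, 99.
Count below 43: L = 2; count equal: E = 1; n = 12.
Percentile rank = 100·(2 + 0.5·1)/12 = 100·2.5/12 = 20.83.

20.8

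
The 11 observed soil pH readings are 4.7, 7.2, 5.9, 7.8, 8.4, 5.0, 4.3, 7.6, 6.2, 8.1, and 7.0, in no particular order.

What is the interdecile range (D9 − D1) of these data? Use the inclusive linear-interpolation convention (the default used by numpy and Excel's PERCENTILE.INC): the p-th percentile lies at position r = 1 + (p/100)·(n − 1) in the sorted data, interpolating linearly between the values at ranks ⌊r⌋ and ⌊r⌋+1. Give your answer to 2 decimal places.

3.40

Sorted: 4.3, 4.7, 5.0, 5.9, 6.2, 7.0, 7.2, 7.6, 7.8, 8.1, 8.4.
n = 11.
P10: r = 2 (integer) → 4.7.
P90: r = 10 (integer) → 8.1.
Difference: 8.1 − 4.7 = 3.4.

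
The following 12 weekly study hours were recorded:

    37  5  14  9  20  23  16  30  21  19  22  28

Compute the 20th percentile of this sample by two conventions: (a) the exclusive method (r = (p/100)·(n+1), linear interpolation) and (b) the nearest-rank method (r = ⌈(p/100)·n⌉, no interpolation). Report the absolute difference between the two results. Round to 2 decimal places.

2.00

Sorted: 5, 9, 14, 16, 19, 20, 21, 22, 23, 28, 30, 37.
n = 12.
(a) r = 2.6; between ranks 2 (9) and 3 (14): 12.
(b) the nearest-rank method: rank 3 → 14.
|12 − 14| = 2.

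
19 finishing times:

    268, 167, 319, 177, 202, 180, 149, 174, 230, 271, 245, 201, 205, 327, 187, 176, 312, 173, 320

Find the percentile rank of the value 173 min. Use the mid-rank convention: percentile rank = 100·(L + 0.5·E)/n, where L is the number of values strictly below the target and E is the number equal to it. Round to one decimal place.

Sorted: 149, 167, 173, 174, 176, 177, 180, 187, 201, 202, 205, 230, 245, 268, 271, 312, 319, 320, 327.
Count below 173: L = 2; count equal: E = 1; n = 19.
Percentile rank = 100·(2 + 0.5·1)/19 = 100·2.5/19 = 13.16.

13.2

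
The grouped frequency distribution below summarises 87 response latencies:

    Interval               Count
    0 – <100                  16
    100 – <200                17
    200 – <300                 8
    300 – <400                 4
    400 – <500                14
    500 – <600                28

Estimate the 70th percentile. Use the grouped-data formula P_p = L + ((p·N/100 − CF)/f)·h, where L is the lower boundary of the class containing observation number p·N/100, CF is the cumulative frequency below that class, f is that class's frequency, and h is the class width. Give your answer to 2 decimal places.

506.79

N = 87; target position k = 70/100 · 87 = 60.9.
Cumulative frequencies: 16, 33, 41, 45, 59, 87.
Observation 60.9 falls in the class 500 – <600.
L = 500, CF = 59, f = 28, h = 100.
P70 = 500 + ((60.9 − 59)/28)·100 = 500 + 6.78571 = 506.786.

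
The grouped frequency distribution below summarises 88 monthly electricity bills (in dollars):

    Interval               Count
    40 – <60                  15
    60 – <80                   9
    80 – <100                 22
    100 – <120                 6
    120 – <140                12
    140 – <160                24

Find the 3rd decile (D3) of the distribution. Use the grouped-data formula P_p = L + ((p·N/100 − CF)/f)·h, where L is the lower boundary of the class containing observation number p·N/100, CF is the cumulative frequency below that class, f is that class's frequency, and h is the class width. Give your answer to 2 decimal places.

82.18

N = 88; target position k = 30/100 · 88 = 26.4.
Cumulative frequencies: 15, 24, 46, 52, 64, 88.
Observation 26.4 falls in the class 80 – <100.
L = 80, CF = 24, f = 22, h = 20.
P30 = 80 + ((26.4 − 24)/22)·20 = 80 + 2.18182 = 82.1818.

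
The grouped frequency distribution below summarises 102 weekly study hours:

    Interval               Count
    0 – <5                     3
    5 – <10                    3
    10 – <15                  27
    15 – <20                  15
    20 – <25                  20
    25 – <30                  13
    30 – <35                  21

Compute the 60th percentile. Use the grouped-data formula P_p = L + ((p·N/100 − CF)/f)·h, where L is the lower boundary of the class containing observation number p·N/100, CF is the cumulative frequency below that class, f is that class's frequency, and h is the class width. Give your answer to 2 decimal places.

N = 102; target position k = 60/100 · 102 = 61.2.
Cumulative frequencies: 3, 6, 33, 48, 68, 81, 102.
Observation 61.2 falls in the class 20 – <25.
L = 20, CF = 48, f = 20, h = 5.
P60 = 20 + ((61.2 − 48)/20)·5 = 20 + 3.3 = 23.3.

23.30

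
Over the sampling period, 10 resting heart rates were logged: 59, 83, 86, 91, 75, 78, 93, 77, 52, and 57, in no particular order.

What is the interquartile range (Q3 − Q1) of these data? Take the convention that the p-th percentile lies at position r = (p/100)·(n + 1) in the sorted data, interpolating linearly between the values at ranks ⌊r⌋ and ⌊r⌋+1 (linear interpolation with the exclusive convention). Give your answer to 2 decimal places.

28.75

Sorted: 52, 57, 59, 75, 77, 78, 83, 86, 91, 93.
n = 10.
P25: r = 2.75; ranks 2–3 are 57, 59; interpolating gives 58.5.
P75: r = 8.25; ranks 8–9 are 86, 91; interpolating gives 87.25.
Difference: 87.25 − 58.5 = 28.75.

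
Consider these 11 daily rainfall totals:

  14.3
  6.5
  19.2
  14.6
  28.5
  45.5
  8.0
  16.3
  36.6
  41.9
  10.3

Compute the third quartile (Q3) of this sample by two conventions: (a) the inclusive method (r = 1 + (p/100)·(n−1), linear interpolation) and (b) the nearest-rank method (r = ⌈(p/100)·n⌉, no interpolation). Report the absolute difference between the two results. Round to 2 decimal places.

4.05

Sorted: 6.5, 8.0, 10.3, 14.3, 14.6, 16.3, 19.2, 28.5, 36.6, 41.9, 45.5.
n = 11.
(a) r = 8.5; between ranks 8 (28.5) and 9 (36.6): 32.55.
(b) the nearest-rank method: rank 9 → 36.6.
|32.55 − 36.6| = 4.05.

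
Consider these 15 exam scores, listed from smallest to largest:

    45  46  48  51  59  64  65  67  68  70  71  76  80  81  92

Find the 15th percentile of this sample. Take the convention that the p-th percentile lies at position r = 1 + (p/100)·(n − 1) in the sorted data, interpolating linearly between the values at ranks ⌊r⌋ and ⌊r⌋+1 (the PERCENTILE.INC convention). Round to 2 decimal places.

n = 15.
r = 1 + (15/100)·(15 − 1) = 1 + 2.1 = 3.1.
Rank 3 is 48 and rank 4 is 51.
Interpolate: 48 + 0.1·(51 − 48) = 48 + 0.1·3 = 48.3.

48.30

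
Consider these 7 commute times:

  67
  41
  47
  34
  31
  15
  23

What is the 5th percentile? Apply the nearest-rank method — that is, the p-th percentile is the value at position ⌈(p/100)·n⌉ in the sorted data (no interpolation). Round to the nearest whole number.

Sorted: 15, 23, 31, 34, 41, 47, 67.
n = 7.
Position = ⌈5/100 · 7⌉ = ⌈0.35⌉ = 1.
The value at rank 1 is 15.

15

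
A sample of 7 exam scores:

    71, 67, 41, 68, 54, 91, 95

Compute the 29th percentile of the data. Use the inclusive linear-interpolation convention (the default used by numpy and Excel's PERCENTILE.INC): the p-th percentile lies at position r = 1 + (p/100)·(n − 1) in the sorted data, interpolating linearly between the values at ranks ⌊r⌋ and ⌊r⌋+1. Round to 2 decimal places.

Sorted: 41, 54, 67, 68, 71, 91, 95.
n = 7.
r = 1 + (29/100)·(7 − 1) = 1 + 1.74 = 2.74.
Rank 2 is 54 and rank 3 is 67.
Interpolate: 54 + 0.74·(67 − 54) = 54 + 0.74·13 = 63.62.

63.62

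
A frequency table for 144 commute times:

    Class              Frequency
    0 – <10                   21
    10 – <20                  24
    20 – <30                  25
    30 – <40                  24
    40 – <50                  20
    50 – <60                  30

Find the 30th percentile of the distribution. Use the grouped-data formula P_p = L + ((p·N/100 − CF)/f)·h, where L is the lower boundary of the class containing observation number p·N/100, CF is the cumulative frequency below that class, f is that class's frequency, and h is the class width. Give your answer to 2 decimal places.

N = 144; target position k = 30/100 · 144 = 43.2.
Cumulative frequencies: 21, 45, 70, 94, 114, 144.
Observation 43.2 falls in the class 10 – <20.
L = 10, CF = 21, f = 24, h = 10.
P30 = 10 + ((43.2 − 21)/24)·10 = 10 + 9.25 = 19.25.

19.25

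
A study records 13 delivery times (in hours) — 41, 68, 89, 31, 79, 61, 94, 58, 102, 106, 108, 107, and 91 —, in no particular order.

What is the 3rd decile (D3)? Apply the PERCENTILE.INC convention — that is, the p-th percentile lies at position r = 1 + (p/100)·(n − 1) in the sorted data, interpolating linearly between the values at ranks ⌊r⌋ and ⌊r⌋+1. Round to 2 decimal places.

65.20

Sorted: 31, 41, 58, 61, 68, 79, 89, 91, 94, 102, 106, 107, 108.
n = 13.
r = 1 + (30/100)·(13 − 1) = 1 + 3.6 = 4.6.
Rank 4 is 61 and rank 5 is 68.
Interpolate: 61 + 0.6·(68 − 61) = 61 + 0.6·7 = 65.2.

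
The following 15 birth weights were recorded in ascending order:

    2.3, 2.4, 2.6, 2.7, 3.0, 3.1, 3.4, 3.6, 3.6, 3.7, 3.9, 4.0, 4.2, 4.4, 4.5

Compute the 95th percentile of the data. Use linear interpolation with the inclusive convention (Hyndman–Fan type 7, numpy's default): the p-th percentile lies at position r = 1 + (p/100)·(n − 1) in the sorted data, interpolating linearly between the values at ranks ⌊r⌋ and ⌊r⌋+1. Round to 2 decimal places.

4.43

n = 15.
r = 1 + (95/100)·(15 − 1) = 1 + 13.3 = 14.3.
Rank 14 is 4.4 and rank 15 is 4.5.
Interpolate: 4.4 + 0.3·(4.5 − 4.4) = 4.4 + 0.3·0.1 = 4.43.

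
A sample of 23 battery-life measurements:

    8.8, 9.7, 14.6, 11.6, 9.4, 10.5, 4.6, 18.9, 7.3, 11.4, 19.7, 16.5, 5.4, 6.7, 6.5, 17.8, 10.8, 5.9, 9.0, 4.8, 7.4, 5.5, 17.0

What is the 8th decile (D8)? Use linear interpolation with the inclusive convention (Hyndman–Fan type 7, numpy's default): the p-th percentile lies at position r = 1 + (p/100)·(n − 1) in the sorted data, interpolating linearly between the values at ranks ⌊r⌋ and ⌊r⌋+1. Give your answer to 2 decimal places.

15.74

Sorted: 4.6, 4.8, 5.4, 5.5, 5.9, 6.5, 6.7, 7.3, 7.4, 8.8, 9.0, 9.4, 9.7, 10.5, 10.8, 11.4, 11.6, 14.6, 16.5, 17.0, 17.8, 18.9, 19.7.
n = 23.
r = 1 + (80/100)·(23 − 1) = 1 + 17.6 = 18.6.
Rank 18 is 14.6 and rank 19 is 16.5.
Interpolate: 14.6 + 0.6·(16.5 − 14.6) = 14.6 + 0.6·1.9 = 15.74.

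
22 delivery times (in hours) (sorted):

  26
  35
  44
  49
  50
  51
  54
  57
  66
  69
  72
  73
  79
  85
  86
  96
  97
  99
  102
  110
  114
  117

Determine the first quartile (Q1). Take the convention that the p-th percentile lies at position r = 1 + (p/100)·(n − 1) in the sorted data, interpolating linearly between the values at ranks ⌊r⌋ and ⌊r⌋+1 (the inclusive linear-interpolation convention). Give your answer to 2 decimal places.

n = 22.
r = 1 + (25/100)·(22 − 1) = 1 + 5.25 = 6.25.
Rank 6 is 51 and rank 7 is 54.
Interpolate: 51 + 0.25·(54 − 51) = 51 + 0.25·3 = 51.75.

51.75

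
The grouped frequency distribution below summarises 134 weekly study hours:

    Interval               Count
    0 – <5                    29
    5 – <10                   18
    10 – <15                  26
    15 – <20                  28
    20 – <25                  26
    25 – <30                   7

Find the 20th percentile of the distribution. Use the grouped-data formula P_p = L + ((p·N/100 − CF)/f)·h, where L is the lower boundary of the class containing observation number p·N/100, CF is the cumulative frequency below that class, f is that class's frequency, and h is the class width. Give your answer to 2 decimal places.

4.62

N = 134; target position k = 20/100 · 134 = 26.8.
Cumulative frequencies: 29, 47, 73, 101, 127, 134.
Observation 26.8 falls in the class 0 – <5.
L = 0, CF = 0, f = 29, h = 5.
P20 = 0 + ((26.8 − 0)/29)·5 = 0 + 4.62069 = 4.62069.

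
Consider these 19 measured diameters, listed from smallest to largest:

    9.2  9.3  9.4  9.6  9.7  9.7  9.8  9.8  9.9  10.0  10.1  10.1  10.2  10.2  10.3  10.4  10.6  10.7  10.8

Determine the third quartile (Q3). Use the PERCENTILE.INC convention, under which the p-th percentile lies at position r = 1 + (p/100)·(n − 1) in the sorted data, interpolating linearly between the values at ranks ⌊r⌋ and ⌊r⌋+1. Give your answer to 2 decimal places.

n = 19.
r = 1 + (75/100)·(19 − 1) = 1 + 13.5 = 14.5.
Rank 14 is 10.2 and rank 15 is 10.3.
Interpolate: 10.2 + 0.5·(10.3 − 10.2) = 10.2 + 0.5·0.1 = 10.25.

10.25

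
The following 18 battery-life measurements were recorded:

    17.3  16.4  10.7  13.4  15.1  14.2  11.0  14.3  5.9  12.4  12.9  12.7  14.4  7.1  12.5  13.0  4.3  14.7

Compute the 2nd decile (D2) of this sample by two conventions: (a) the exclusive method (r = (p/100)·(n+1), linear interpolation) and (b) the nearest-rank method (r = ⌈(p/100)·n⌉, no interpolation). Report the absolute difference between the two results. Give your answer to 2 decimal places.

Sorted: 4.3, 5.9, 7.1, 10.7, 11.0, 12.4, 12.5, 12.7, 12.9, 13.0, 13.4, 14.2, 14.3, 14.4, 14.7, 15.1, 16.4, 17.3.
n = 18.
(a) r = 3.8; between ranks 3 (7.1) and 4 (10.7): 9.98.
(b) the nearest-rank method: rank 4 → 10.7.
|9.98 − 10.7| = 0.72.

0.72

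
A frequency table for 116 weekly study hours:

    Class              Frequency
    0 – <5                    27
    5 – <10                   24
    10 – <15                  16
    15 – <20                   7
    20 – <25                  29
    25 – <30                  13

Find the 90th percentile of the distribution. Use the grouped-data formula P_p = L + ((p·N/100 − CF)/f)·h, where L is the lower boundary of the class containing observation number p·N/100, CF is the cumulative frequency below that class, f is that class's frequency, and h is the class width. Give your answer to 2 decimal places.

25.54

N = 116; target position k = 90/100 · 116 = 104.4.
Cumulative frequencies: 27, 51, 67, 74, 103, 116.
Observation 104.4 falls in the class 25 – <30.
L = 25, CF = 103, f = 13, h = 5.
P90 = 25 + ((104.4 − 103)/13)·5 = 25 + 0.538462 = 25.5385.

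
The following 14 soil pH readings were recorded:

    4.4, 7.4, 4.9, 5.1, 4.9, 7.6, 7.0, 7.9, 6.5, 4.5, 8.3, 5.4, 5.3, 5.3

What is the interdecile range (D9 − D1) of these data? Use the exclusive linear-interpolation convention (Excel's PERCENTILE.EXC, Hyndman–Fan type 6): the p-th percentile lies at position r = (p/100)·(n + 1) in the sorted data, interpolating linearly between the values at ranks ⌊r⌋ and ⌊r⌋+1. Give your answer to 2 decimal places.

Sorted: 4.4, 4.5, 4.9, 4.9, 5.1, 5.3, 5.3, 5.4, 6.5, 7.0, 7.4, 7.6, 7.9, 8.3.
n = 14.
P10: r = 1.5; ranks 1–2 are 4.4, 4.5; interpolating gives 4.45.
P90: r = 13.5; ranks 13–14 are 7.9, 8.3; interpolating gives 8.1.
Difference: 8.1 − 4.45 = 3.65.

3.65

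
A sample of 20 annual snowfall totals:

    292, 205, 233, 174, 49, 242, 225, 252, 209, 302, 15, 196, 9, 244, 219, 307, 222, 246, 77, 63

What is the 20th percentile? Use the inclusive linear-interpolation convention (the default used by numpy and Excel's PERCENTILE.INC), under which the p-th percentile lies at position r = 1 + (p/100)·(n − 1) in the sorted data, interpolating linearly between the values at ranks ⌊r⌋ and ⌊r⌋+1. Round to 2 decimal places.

74.20

Sorted: 9, 15, 49, 63, 77, 174, 196, 205, 209, 219, 222, 225, 233, 242, 244, 246, 252, 292, 302, 307.
n = 20.
r = 1 + (20/100)·(20 − 1) = 1 + 3.8 = 4.8.
Rank 4 is 63 and rank 5 is 77.
Interpolate: 63 + 0.8·(77 − 63) = 63 + 0.8·14 = 74.2.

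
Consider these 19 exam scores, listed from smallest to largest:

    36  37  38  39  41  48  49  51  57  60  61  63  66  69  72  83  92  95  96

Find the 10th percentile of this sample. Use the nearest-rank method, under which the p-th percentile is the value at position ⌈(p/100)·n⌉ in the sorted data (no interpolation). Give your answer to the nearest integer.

37

n = 19.
Position = ⌈10/100 · 19⌉ = ⌈1.9⌉ = 2.
The value at rank 2 is 37.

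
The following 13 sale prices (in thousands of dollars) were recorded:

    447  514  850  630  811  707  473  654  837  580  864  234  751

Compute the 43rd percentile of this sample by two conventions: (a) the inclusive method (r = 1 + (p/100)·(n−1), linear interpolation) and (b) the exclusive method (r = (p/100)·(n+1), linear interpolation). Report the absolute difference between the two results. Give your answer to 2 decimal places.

3.36

Sorted: 234, 447, 473, 514, 580, 630, 654, 707, 751, 811, 837, 850, 864.
n = 13.
(a) r = 6.16; between ranks 6 (630) and 7 (654): 633.84.
(b) r = 6.02; between ranks 6 (630) and 7 (654): 630.48.
|633.84 − 630.48| = 3.36.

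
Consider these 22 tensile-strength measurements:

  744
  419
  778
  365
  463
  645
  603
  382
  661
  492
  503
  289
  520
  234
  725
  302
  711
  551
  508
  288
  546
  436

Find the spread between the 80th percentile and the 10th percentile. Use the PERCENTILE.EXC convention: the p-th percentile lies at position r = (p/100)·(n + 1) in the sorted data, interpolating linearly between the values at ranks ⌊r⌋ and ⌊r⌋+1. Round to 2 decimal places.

392.70

Sorted: 234, 288, 289, 302, 365, 382, 419, 436, 463, 492, 503, 508, 520, 546, 551, 603, 645, 661, 711, 725, 744, 778.
n = 22.
P10: r = 2.3; ranks 2–3 are 288, 289; interpolating gives 288.3.
P80: r = 18.4; ranks 18–19 are 661, 711; interpolating gives 681.
Difference: 681 − 288.3 = 392.7.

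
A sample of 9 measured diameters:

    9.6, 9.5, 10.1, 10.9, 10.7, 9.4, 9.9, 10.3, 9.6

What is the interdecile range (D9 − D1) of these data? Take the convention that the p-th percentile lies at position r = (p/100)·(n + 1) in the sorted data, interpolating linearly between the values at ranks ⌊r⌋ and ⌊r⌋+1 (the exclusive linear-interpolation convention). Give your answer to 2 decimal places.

Sorted: 9.4, 9.5, 9.6, 9.6, 9.9, 10.1, 10.3, 10.7, 10.9.
n = 9.
P10: r = 1 (integer) → 9.4.
P90: r = 9 (integer) → 10.9.
Difference: 10.9 − 9.4 = 1.5.

1.50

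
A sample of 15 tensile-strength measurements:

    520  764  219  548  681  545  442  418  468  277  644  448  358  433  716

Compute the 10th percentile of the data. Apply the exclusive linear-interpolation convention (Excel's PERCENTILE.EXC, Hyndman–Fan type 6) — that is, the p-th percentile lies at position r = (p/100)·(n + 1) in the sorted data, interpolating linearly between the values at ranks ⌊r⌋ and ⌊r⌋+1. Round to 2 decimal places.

253.80

Sorted: 219, 277, 358, 418, 433, 442, 448, 468, 520, 545, 548, 644, 681, 716, 764.
n = 15.
r = (10/100)·(15 + 1) = 1.6.
Rank 1 is 219 and rank 2 is 277.
Interpolate: 219 + 0.6·(277 − 219) = 219 + 0.6·58 = 253.8.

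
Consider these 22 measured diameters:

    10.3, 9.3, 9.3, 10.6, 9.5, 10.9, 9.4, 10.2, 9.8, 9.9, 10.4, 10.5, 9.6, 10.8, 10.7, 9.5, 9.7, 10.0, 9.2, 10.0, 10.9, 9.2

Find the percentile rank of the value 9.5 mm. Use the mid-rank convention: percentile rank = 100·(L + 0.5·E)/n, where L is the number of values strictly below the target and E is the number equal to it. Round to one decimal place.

Sorted: 9.2, 9.2, 9.3, 9.3, 9.4, 9.5, 9.5, 9.6, 9.7, 9.8, 9.9, 10.0, 10.0, 10.2, 10.3, 10.4, 10.5, 10.6, 10.7, 10.8, 10.9, 10.9.
Count below 9.5: L = 5; count equal: E = 2; n = 22.
Percentile rank = 100·(5 + 0.5·2)/22 = 100·6/22 = 27.27.

27.3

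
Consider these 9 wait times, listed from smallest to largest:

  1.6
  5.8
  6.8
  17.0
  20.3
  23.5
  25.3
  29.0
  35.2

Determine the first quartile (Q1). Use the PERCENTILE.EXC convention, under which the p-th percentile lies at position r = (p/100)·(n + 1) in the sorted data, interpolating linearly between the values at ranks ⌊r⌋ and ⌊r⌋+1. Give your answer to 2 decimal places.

n = 9.
r = (25/100)·(9 + 1) = 2.5.
Rank 2 is 5.8 and rank 3 is 6.8.
Interpolate: 5.8 + 0.5·(6.8 − 5.8) = 5.8 + 0.5·1 = 6.3.

6.30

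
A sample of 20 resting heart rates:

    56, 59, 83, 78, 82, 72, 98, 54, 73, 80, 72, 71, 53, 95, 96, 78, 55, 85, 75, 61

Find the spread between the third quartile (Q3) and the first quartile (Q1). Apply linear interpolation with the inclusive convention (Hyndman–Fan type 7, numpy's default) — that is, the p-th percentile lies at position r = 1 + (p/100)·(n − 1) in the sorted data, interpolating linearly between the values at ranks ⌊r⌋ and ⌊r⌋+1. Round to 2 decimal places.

21.75

Sorted: 53, 54, 55, 56, 59, 61, 71, 72, 72, 73, 75, 78, 78, 80, 82, 83, 85, 95, 96, 98.
n = 20.
P25: r = 5.75; ranks 5–6 are 59, 61; interpolating gives 60.5.
P75: r = 15.25; ranks 15–16 are 82, 83; interpolating gives 82.25.
Difference: 82.25 − 60.5 = 21.75.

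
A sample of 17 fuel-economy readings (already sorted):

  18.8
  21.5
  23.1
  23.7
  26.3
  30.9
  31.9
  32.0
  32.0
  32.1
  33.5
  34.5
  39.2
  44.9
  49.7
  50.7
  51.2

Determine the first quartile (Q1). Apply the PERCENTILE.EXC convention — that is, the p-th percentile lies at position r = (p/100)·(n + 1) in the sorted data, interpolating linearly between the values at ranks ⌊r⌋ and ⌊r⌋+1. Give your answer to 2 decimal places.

n = 17.
r = (25/100)·(17 + 1) = 4.5.
Rank 4 is 23.7 and rank 5 is 26.3.
Interpolate: 23.7 + 0.5·(26.3 − 23.7) = 23.7 + 0.5·2.6 = 25.

25.00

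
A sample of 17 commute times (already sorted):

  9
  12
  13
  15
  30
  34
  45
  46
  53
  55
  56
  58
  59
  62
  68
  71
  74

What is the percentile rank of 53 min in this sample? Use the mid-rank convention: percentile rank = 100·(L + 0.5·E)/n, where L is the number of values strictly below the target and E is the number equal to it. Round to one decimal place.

Count below 53: L = 8; count equal: E = 1; n = 17.
Percentile rank = 100·(8 + 0.5·1)/17 = 100·8.5/17 = 50.

50.0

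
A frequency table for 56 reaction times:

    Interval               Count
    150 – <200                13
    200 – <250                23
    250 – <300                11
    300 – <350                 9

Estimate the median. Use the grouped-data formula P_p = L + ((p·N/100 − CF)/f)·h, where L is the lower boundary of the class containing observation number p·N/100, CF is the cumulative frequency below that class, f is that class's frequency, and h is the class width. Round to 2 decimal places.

232.61

N = 56; target position k = 50/100 · 56 = 28.
Cumulative frequencies: 13, 36, 47, 56.
Observation 28 falls in the class 200 – <250.
L = 200, CF = 13, f = 23, h = 50.
P50 = 200 + ((28 − 13)/23)·50 = 200 + 32.6087 = 232.609.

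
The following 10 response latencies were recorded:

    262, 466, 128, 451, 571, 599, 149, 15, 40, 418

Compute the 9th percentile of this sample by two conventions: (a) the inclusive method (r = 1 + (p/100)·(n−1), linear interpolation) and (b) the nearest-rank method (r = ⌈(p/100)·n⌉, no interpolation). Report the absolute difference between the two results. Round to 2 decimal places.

20.25

Sorted: 15, 40, 128, 149, 262, 418, 451, 466, 571, 599.
n = 10.
(a) r = 1.81; between ranks 1 (15) and 2 (40): 35.25.
(b) the nearest-rank method: rank 1 → 15.
|35.25 − 15| = 20.25.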